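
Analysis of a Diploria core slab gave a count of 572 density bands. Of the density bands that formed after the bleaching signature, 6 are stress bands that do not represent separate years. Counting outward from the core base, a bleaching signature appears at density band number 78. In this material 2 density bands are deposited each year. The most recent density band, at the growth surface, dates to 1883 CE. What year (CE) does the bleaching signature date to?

1639 CE

The bleaching signature sits at density band 78 from the core base, so 572 − 78 = 494 density bands formed after it.
494 − 6 false = 488 true density bands after the bleaching signature.
488 density bands at 2 per year is 488 / 2 = 244 years.
Counting back 244 years from 1883 CE places the bleaching signature in 1883 − 244 = 1639 CE.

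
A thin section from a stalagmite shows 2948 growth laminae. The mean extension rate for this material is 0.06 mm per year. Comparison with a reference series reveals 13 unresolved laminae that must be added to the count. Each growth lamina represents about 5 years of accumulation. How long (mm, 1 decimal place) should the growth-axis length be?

Adjusted count: 2948 + 13 = 2961 growth laminae.
2961 growth laminae at 5 years each span 2961 × 5 = 14805 years.
Predicted length = 0.06 mm/year × 14805 years = 888.3 mm.

888.3 mm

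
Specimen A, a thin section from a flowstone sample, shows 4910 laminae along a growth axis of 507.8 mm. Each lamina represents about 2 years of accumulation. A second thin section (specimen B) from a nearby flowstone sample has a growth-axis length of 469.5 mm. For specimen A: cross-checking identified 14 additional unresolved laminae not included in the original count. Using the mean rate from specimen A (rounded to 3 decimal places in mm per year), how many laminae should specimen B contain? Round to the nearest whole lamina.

4514 laminae

Specimen A: after corrections the count is 4910 + 14 = 4924 laminae.
Specimen A: at 2 years per lamina, 4924 × 2 = 9848 years.
A: Extension rate ≈ 507.8 / 9848 = 0.052 mm per year.
B spans 469.5 / 0.052 = 9028.85 years; at 2 years per lamina that is 9028.85 / 2 ≈ 4514 laminae.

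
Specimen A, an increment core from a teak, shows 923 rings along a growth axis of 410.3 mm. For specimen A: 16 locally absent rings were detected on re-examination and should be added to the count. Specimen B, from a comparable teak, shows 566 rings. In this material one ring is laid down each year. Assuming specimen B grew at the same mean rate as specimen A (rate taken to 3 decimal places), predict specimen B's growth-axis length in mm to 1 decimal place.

247.3 mm

Specimen A: correcting the raw count gives 923 + 16 = 939 true rings.
A: Extension rate ≈ 410.3 / 939 = 0.437 mm/year.
Length of B = 0.437 × 566 = 247.3 mm.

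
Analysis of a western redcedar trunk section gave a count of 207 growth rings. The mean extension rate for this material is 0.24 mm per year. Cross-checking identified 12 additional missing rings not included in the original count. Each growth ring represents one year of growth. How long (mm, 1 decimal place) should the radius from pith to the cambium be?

After corrections the count is 207 + 12 = 219 growth rings.
Predicted length = 0.24 mm/year × 219 years = 52.6 mm.

52.6 mm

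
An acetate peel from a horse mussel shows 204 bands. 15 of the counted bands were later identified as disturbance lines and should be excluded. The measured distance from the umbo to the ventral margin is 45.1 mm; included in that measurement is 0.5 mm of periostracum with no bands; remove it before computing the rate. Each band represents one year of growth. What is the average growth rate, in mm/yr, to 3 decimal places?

0.236 mm/yr

Adjusted count: 204 − 15 = 189 bands.
The growth record spans 45.1 − 0.5 = 44.6 mm.
Mean rate = 44.6 mm / 189 years ≈ 0.236 mm/yr.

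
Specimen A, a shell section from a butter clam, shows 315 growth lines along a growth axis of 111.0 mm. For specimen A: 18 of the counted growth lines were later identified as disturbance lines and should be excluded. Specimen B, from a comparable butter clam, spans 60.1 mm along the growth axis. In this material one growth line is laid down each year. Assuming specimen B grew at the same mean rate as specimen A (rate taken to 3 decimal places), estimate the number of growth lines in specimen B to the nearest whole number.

161 growth lines

Specimen A: true growth line count = 315 − 18 = 297.
A: Extension rate ≈ 111.0 / 297 = 0.374 mm/year.
For B, 60.1 / 0.374 = 160.70 years ≈ 161 growth lines.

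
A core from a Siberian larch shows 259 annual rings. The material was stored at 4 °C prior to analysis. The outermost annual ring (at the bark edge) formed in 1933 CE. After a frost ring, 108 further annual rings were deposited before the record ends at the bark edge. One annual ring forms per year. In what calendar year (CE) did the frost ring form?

There are 108 annual rings younger than the frost ring.
1933 − 108 = 1825 CE.

1825 CE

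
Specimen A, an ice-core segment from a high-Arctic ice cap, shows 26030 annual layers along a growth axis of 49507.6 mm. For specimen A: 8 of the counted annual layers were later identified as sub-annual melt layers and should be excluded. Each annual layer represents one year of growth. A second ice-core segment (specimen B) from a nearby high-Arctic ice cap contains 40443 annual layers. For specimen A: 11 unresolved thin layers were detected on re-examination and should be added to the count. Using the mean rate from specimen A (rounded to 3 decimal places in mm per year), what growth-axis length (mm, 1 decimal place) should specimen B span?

76922.6 mm

Specimen A: true annual layer count = 26030 − 8 + 11 = 26033.
A: Mean rate = 49507.6 mm / 26033 years ≈ 1.902 mm per year.
Length of B = 1.902 × 40443 = 76922.6 mm.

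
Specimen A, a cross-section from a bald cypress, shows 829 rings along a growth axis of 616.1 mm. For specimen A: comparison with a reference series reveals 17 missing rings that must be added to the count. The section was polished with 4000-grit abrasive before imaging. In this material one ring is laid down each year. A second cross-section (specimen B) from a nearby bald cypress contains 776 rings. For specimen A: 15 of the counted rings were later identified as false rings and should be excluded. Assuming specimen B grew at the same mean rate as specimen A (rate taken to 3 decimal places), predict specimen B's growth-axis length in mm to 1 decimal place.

Specimen A: after corrections the count is 829 − 15 + 17 = 831 rings.
A: Mean rate = 616.1 mm / 831 years ≈ 0.741 mm/year.
B's length ≈ 0.741 × 776 = 575.0 mm.

575.0 mm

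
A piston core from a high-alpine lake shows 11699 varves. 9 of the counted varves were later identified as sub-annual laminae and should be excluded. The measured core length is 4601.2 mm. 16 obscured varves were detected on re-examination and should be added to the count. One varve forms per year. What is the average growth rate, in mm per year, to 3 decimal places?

True varve count = 11699 − 9 + 16 = 11706.
4601.2 mm over 11706 years gives 4601.2 / 11706 ≈ 0.393 mm per year.

0.393 mm per year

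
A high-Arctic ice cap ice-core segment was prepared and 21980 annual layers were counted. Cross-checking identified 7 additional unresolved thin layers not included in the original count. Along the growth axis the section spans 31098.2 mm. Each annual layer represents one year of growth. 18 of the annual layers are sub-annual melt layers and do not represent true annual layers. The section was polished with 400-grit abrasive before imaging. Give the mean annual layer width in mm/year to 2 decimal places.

Correcting the raw count gives 21980 − 18 + 7 = 21969 true annual layers.
Extension rate ≈ 31098.2 / 21969 = 1.42 mm/year.

1.42 mm/year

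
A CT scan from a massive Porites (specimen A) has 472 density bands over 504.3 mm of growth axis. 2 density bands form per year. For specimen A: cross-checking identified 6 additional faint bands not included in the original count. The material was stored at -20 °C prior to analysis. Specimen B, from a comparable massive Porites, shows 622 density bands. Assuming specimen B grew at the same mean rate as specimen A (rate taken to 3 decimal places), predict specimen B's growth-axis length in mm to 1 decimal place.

656.2 mm

Specimen A: after corrections the count is 472 + 6 = 478 density bands.
Specimen A: 478 density bands at 2 per year is 478 / 2 = 239 years.
A: Mean rate = 504.3 mm / 239 years ≈ 2.110 mm/year.
Specimen B: 622 density bands at 2 per year is 622 / 2 = 311 years. Length of B = 2.110 × 311 = 656.2 mm.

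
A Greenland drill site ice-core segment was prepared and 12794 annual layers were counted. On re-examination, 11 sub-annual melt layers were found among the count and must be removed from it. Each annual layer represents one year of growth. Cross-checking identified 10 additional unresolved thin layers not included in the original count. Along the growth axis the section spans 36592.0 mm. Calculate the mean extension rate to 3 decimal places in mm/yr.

True annual layer count = 12794 − 11 + 10 = 12793.
Extension rate ≈ 36592.0 / 12793 = 2.860 mm/yr.

2.860 mm/yr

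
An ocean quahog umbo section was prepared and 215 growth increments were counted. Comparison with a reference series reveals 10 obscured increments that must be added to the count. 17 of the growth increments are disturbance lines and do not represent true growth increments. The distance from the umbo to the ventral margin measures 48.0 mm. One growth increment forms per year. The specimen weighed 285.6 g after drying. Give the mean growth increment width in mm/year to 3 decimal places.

0.231 mm/year

Correcting the raw count gives 215 − 17 + 10 = 208 true growth increments.
Extension rate ≈ 48.0 / 208 = 0.231 mm/year.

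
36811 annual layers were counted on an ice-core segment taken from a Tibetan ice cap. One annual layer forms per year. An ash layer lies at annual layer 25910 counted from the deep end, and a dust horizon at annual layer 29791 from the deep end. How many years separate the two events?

3881 years

The two markers are separated by 29791 − 25910 = 3881 annual layers.
At one annual layer per year, 3881 years elapsed between them.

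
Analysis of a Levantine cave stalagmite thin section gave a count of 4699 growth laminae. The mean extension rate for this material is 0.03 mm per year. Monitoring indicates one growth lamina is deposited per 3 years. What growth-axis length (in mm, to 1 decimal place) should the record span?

4699 growth laminae at 3 years each span 4699 × 3 = 14097 years.
14097 years at 0.03 mm/year gives 0.03 × 14097 = 422.9 mm.

422.9 mm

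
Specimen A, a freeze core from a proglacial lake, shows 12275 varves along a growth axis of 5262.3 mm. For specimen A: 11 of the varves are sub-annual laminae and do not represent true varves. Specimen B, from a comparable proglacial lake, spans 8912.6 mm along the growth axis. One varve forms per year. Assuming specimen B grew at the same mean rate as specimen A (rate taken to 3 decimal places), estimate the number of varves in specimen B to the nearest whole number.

Specimen A: correcting the raw count gives 12275 − 11 = 12264 true varves.
A: Mean rate = 5262.3 mm / 12264 years ≈ 0.429 mm/yr.
For B, 8912.6 / 0.429 = 20775.29 years ≈ 20775 varves.

20775 varves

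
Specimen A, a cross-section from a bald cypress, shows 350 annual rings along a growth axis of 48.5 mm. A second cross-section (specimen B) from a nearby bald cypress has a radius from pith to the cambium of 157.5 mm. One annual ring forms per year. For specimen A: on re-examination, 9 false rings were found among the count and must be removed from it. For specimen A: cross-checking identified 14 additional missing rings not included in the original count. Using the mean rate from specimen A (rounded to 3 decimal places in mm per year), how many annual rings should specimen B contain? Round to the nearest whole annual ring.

1150 annual rings

Specimen A: correcting the raw count gives 350 − 9 + 14 = 355 true annual rings.
A: Extension rate ≈ 48.5 / 355 = 0.137 mm per year.
For B, 157.5 / 0.137 = 1149.64 years ≈ 1150 annual rings.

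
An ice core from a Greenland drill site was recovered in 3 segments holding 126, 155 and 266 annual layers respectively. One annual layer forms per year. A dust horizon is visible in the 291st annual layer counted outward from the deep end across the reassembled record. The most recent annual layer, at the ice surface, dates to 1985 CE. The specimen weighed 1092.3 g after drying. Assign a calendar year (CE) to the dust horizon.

Total annual layers = 126 + 155 + 266 = 547.
547 − 291 = 256 annual layers lie beyond the dust horizon toward the ice surface.
1985 − 256 = 1729 CE.

1729 CE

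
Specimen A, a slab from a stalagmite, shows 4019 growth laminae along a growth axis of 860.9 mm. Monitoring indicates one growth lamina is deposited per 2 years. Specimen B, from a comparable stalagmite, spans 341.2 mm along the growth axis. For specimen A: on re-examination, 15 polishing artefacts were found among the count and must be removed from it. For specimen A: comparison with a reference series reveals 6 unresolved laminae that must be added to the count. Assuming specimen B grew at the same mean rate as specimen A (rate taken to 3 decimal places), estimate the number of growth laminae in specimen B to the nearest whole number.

1594 growth laminae

Specimen A: correcting the raw count gives 4019 − 15 + 6 = 4010 true growth laminae.
Specimen A: 4010 growth laminae at 2 years each span 4010 × 2 = 8020 years.
A: 860.9 mm over 8020 years gives 860.9 / 8020 ≈ 0.107 mm/year.
B spans 341.2 / 0.107 = 3188.79 years; at 2 years per growth lamina that is 3188.79 / 2 ≈ 1594 growth laminae.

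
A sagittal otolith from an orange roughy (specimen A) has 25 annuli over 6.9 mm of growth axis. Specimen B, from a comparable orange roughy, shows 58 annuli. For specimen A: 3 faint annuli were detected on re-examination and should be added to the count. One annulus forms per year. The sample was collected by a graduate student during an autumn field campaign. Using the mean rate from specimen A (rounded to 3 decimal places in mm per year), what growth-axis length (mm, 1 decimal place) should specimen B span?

14.3 mm

Specimen A: true annulus count = 25 + 3 = 28.
A: Extension rate ≈ 6.9 / 28 = 0.246 mm per year.
Length of B = 0.246 × 58 = 14.3 mm.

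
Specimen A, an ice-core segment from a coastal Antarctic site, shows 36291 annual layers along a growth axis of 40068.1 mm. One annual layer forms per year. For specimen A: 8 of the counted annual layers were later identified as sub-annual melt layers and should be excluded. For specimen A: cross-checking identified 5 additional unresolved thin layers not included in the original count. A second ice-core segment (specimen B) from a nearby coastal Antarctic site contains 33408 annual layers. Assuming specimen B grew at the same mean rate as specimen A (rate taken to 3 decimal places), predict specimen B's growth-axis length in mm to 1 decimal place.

Specimen A: true annual layer count = 36291 − 8 + 5 = 36288.
A: Mean rate = 40068.1 mm / 36288 years ≈ 1.104 mm/year.
Length of B = 1.104 × 33408 = 36882.4 mm.

36882.4 mm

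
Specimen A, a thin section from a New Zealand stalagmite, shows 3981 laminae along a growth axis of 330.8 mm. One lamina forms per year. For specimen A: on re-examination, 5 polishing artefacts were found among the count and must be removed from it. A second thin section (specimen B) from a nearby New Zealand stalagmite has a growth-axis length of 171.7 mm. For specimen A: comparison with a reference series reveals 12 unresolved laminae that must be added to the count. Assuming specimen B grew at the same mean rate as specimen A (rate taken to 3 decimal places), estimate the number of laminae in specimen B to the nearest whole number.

Specimen A: correcting the raw count gives 3981 − 5 + 12 = 3988 true laminae.
A: Mean rate = 330.8 mm / 3988 years ≈ 0.083 mm per year.
B spans 171.7 / 0.083 = 2068.67 years ≈ 2069 laminae.

2069 laminae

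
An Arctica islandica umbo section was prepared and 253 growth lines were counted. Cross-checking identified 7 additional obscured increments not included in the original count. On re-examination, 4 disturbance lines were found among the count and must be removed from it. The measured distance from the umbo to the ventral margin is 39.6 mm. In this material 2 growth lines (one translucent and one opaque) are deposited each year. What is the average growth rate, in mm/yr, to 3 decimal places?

Correcting the raw count gives 253 − 4 + 7 = 256 true growth lines.
256 growth lines at 2 per year is 256 / 2 = 128 years.
Mean rate = 39.6 mm / 128 years ≈ 0.309 mm/yr.

0.309 mm/yr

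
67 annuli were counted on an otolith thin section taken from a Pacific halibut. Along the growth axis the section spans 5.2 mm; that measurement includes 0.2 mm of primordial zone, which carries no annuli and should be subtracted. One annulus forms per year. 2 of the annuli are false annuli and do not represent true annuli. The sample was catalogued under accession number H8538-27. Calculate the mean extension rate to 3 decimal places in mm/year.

0.077 mm/year

Correcting the raw count gives 67 − 2 = 65 true annuli.
The growth record spans 5.2 − 0.2 = 5.0 mm.
5.0 mm over 65 years gives 5.0 / 65 ≈ 0.077 mm/year.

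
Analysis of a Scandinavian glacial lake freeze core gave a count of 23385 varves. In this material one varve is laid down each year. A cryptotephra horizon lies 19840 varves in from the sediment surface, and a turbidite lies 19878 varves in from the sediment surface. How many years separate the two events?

38 yr

Separation: 19878 − 19840 = 38 varves.
That is 38 years at one varve per year.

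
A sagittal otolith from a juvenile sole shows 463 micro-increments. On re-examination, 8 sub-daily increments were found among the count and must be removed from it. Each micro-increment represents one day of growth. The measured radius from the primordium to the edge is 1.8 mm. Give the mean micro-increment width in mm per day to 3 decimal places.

0.004 mm per day

Adjusted count: 463 − 8 = 455 micro-increments.
1.8 mm over 455 days gives 1.8 / 455 ≈ 0.004 mm per day.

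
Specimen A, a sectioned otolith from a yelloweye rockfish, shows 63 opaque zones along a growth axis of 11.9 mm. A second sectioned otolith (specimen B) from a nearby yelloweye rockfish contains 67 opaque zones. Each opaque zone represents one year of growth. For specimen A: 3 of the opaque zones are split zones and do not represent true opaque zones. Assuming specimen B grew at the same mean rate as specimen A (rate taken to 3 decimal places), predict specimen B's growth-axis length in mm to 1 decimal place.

13.3 mm

Specimen A: after corrections the count is 63 − 3 = 60 opaque zones.
A: 11.9 mm over 60 years gives 11.9 / 60 ≈ 0.198 mm/yr.
B's length ≈ 0.198 × 67 = 13.3 mm.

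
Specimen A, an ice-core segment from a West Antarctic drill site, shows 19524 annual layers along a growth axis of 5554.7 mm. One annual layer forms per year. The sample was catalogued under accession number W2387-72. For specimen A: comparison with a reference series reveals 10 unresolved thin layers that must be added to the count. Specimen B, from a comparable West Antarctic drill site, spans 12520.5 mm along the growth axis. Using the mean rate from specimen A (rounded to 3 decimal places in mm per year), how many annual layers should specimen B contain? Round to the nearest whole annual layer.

Specimen A: after corrections the count is 19524 + 10 = 19534 annual layers.
A: Extension rate ≈ 5554.7 / 19534 = 0.284 mm per year.
For B, 12520.5 / 0.284 = 44086.27 years ≈ 44086 annual layers.

44086 annual layers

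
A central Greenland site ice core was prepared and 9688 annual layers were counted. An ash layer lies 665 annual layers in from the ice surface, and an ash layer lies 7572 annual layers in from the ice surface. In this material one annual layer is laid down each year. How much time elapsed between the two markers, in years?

Separation: 7572 − 665 = 6907 annual layers.
One annual layer per year makes the interval 6907 years.

6907 years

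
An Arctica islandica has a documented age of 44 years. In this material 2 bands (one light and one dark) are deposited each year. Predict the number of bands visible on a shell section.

With 2 bands per year, 44 years would produce 44 × 2 = 88 bands.
So 88 bands should be present.

88 bands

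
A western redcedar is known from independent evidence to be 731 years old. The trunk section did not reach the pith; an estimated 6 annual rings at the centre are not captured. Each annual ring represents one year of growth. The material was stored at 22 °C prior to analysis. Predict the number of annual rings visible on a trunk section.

725 annual rings

One annual ring per year gives 731 annual rings over 731 years.
731 − 6 missed = 725 annual rings expected in the prepared section.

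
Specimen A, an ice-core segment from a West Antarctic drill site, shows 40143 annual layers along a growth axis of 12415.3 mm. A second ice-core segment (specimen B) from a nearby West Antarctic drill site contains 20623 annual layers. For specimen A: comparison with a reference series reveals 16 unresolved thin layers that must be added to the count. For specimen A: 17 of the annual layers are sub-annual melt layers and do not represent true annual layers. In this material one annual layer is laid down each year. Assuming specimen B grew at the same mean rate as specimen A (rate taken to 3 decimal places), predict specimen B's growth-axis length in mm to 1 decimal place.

6372.5 mm

Specimen A: true annual layer count = 40143 − 17 + 16 = 40142.
A: Extension rate ≈ 12415.3 / 40142 = 0.309 mm/yr.
For B, 0.309 mm/year × 20623 years = 6372.5 mm.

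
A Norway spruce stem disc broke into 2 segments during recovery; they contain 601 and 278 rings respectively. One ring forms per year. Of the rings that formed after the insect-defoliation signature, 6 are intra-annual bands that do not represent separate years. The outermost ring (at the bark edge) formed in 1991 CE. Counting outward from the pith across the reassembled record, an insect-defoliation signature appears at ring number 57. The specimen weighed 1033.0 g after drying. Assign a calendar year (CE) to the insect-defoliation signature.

1175 CE

Total rings = 601 + 278 = 879.
Between ring 57 and the bark edge there are 879 − 57 = 822 rings.
822 − 6 false = 816 true rings after the insect-defoliation signature.
1991 − 816 = 1175 CE.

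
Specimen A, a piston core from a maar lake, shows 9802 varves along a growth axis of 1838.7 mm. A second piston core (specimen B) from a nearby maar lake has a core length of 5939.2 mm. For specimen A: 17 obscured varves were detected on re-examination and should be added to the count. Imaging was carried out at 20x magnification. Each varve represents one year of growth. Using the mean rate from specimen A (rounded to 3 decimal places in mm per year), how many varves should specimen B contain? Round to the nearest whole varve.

31760 varves

Specimen A: true varve count = 9802 + 17 = 9819.
A: Extension rate ≈ 1838.7 / 9819 = 0.187 mm per year.
For B, 5939.2 / 0.187 = 31760.43 years ≈ 31760 varves.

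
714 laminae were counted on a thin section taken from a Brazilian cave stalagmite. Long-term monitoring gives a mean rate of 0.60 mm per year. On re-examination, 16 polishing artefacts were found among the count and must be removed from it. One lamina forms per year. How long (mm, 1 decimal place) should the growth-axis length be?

418.8 mm

True lamina count = 714 − 16 = 698.
698 years at 0.60 mm/year gives 0.60 × 698 = 418.8 mm.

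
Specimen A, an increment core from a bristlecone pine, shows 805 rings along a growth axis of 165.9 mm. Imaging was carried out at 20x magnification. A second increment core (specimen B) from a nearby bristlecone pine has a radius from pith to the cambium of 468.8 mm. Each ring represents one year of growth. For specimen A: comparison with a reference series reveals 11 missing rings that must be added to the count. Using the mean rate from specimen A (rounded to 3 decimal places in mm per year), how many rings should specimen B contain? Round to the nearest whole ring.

2309 rings

Specimen A: true ring count = 805 + 11 = 816.
A: 165.9 mm over 816 years gives 165.9 / 816 ≈ 0.203 mm/yr.
B spans 468.8 / 0.203 = 2309.36 years ≈ 2309 rings.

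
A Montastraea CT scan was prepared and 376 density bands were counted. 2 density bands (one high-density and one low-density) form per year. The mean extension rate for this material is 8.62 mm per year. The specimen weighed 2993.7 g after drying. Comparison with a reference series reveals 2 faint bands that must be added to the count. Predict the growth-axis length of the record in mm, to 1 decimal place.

1629.2 mm

Correcting the raw count gives 376 + 2 = 378 true density bands.
Dividing by 2 density bands per year: 378 / 2 = 189 years.
Length ≈ 8.62 × 189 = 1629.2 mm.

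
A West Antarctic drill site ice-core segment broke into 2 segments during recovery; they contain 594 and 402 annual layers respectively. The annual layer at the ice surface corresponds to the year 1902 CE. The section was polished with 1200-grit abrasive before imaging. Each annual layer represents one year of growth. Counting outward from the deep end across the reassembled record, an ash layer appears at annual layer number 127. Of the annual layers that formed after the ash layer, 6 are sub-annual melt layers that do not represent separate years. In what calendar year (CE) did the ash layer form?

Total annual layers = 594 + 402 = 996.
The ash layer sits at annual layer 127 from the deep end, so 996 − 127 = 869 annual layers formed after it.
Removing the 6 false annual layers leaves 869 − 6 = 863 true annual layers beyond the ash layer.
The annual layer at the ice surface is 1902 CE, so the ash layer dates to 1902 − 863 = 1039 CE.

1039 CE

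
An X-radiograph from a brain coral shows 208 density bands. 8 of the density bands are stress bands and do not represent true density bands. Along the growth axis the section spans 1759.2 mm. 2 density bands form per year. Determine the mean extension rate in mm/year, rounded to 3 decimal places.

Adjusted count: 208 − 8 = 200 density bands.
With 2 density bands per year, 200 / 2 = 100 years.
1759.2 mm over 100 years gives 1759.2 / 100 ≈ 17.592 mm/year.

17.592 mm/year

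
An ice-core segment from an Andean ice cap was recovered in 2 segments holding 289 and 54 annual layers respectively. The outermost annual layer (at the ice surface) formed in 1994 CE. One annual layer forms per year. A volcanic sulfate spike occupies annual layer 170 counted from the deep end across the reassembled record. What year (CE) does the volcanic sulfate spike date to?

1821 CE

Total annual layers = 289 + 54 = 343.
Between annual layer 170 and the ice surface there are 343 − 170 = 173 annual layers.
1994 − 173 = 1821 CE.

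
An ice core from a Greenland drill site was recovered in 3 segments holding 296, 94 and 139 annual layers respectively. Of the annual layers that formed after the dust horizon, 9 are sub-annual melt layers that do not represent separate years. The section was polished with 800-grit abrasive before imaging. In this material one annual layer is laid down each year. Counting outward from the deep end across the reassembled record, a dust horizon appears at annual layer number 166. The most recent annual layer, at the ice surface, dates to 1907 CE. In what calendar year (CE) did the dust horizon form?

1553 CE

Total annual layers = 296 + 94 + 139 = 529.
529 − 166 = 363 annual layers lie beyond the dust horizon toward the ice surface.
Excluding 9 false annual layers: 363 − 9 = 354.
1907 − 354 = 1553 CE.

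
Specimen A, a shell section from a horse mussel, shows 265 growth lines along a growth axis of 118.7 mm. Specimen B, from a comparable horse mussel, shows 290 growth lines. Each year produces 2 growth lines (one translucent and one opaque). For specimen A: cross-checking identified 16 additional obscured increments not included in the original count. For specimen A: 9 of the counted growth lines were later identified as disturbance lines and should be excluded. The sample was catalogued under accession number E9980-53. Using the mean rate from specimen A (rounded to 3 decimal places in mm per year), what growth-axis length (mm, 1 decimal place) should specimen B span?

126.6 mm

Specimen A: adjusted count: 265 − 9 + 16 = 272 growth lines.
Specimen A: 272 growth lines at 2 per year is 272 / 2 = 136 years.
A: Extension rate ≈ 118.7 / 136 = 0.873 mm per year.
Specimen B: 290 growth lines at 2 per year is 290 / 2 = 145 years. Length of B = 0.873 × 145 = 126.6 mm.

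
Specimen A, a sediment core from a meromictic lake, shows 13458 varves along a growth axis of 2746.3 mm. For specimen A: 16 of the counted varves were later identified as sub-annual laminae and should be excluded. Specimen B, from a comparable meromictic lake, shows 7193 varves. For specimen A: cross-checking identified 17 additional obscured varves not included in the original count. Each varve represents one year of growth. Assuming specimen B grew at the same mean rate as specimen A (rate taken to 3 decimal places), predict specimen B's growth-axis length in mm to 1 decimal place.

1467.4 mm

Specimen A: after corrections the count is 13458 − 16 + 17 = 13459 varves.
A: 2746.3 mm over 13459 years gives 2746.3 / 13459 ≈ 0.204 mm per year.
For B, 0.204 mm/year × 7193 years = 1467.4 mm.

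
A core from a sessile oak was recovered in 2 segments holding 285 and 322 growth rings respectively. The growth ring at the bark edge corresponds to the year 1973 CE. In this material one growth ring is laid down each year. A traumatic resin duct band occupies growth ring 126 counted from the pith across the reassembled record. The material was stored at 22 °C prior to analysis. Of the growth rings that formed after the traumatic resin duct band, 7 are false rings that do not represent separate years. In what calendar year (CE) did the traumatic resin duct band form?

1499 CE

Total growth rings = 285 + 322 = 607.
Between growth ring 126 and the bark edge there are 607 − 126 = 481 growth rings.
481 − 7 false = 474 true growth rings after the traumatic resin duct band.
1973 − 474 = 1499 CE.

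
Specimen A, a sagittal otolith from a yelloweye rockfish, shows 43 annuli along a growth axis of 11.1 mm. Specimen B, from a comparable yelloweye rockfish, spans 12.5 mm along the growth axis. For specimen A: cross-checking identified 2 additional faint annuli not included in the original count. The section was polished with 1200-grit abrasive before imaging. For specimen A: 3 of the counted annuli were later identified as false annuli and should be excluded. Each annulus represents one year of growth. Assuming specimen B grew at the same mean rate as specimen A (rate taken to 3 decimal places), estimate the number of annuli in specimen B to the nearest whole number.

Specimen A: correcting the raw count gives 43 − 3 + 2 = 42 true annuli.
A: 11.1 mm over 42 years gives 11.1 / 42 ≈ 0.264 mm/yr.
B spans 12.5 / 0.264 = 47.35 years ≈ 47 annuli.

47 annuli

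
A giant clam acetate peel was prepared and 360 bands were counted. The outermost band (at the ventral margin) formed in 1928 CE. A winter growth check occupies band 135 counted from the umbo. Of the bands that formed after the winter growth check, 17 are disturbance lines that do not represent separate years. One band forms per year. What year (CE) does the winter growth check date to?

1720 CE

Between band 135 and the ventral margin there are 360 − 135 = 225 bands.
225 − 17 false = 208 true bands after the winter growth check.
Counting back 208 years from 1928 CE places the winter growth check in 1928 − 208 = 1720 CE.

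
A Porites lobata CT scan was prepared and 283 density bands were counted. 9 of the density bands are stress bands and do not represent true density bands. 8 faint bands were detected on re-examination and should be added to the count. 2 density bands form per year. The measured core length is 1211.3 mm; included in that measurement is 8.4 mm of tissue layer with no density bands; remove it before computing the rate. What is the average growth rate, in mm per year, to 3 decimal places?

8.531 mm per year

True density band count = 283 − 9 + 8 = 282.
Dividing by 2 density bands per year: 282 / 2 = 141 years.
Removing the 8.4 mm offcut leaves 1211.3 − 8.4 = 1202.9 mm.
Mean rate = 1202.9 mm / 141 years ≈ 8.531 mm per year.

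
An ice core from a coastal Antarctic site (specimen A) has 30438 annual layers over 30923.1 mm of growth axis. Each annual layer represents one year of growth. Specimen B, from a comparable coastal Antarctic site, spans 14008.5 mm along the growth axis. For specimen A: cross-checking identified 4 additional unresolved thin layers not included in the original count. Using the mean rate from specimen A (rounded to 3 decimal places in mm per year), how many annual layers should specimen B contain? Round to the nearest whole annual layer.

Specimen A: correcting the raw count gives 30438 + 4 = 30442 true annual layers.
A: Mean rate = 30923.1 mm / 30442 years ≈ 1.016 mm per year.
Specimen B: 14008.5 mm / 1.016 mm per year = 13787.89 years ≈ 13788 annual layers.

13788 annual layers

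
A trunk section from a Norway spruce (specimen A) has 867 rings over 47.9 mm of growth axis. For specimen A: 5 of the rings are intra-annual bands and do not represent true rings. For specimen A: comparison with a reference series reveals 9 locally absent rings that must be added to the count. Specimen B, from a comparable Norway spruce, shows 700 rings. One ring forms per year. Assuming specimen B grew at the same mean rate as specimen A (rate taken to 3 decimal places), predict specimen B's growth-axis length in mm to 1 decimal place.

Specimen A: after corrections the count is 867 − 5 + 9 = 871 rings.
A: 47.9 mm over 871 years gives 47.9 / 871 ≈ 0.055 mm/yr.
B's length ≈ 0.055 × 700 = 38.5 mm.

38.5 mm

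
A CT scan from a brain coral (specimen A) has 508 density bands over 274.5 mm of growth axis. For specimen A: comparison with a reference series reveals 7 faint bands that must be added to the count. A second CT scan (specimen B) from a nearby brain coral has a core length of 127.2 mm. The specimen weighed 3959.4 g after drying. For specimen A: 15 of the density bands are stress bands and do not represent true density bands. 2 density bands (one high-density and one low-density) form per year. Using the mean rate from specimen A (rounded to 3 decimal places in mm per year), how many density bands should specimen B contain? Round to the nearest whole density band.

Specimen A: adjusted count: 508 − 15 + 7 = 500 density bands.
Specimen A: dividing by 2 density bands per year: 500 / 2 = 250 years.
A: 274.5 mm over 250 years gives 274.5 / 250 ≈ 1.098 mm/yr.
For B, 127.2 / 1.098 = 115.85 years; at 2 density bands per year that is 115.85 × 2 ≈ 232 density bands.

232 density bands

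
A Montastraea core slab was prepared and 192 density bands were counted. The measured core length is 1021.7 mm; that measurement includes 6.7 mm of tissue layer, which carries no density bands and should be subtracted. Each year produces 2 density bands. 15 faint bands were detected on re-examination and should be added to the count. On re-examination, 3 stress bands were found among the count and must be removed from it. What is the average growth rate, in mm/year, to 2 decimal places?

Adjusted count: 192 − 3 + 15 = 204 density bands.
With 2 density bands per year, 204 / 2 = 102 years.
Removing the 6.7 mm offcut leaves 1021.7 − 6.7 = 1015.0 mm.
1015.0 mm over 102 years gives 1015.0 / 102 ≈ 9.95 mm/year.

9.95 mm/year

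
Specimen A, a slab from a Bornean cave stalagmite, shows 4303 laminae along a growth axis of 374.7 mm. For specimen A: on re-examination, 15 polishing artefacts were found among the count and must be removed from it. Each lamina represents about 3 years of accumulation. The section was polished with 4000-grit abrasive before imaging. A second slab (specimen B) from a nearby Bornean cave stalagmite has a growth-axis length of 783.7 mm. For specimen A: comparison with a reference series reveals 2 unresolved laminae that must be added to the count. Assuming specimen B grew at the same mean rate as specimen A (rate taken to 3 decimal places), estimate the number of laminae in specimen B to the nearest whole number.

9008 laminae

Specimen A: true lamina count = 4303 − 15 + 2 = 4290.
Specimen A: at 3 years per lamina, 4290 × 3 = 12870 years.
A: Extension rate ≈ 374.7 / 12870 = 0.029 mm per year.
Specimen B: 783.7 mm / 0.029 mm per year = 27024.14 years; at 3 years per lamina that is 27024.14 / 3 ≈ 9008 laminae.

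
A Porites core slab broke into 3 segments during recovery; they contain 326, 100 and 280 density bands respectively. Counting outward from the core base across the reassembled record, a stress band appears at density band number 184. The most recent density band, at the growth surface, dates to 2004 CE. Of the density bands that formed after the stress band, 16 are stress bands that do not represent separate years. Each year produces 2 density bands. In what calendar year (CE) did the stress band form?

1751 CE

Total density bands = 326 + 100 + 280 = 706.
706 − 184 = 522 density bands lie beyond the stress band toward the growth surface.
Removing the 16 false density bands leaves 522 − 16 = 506 true density bands beyond the stress band.
Dividing by 2 density bands per year: 506 / 2 = 253 years.
The density band at the growth surface is 2004 CE, so the stress band dates to 2004 − 253 = 1751 CE.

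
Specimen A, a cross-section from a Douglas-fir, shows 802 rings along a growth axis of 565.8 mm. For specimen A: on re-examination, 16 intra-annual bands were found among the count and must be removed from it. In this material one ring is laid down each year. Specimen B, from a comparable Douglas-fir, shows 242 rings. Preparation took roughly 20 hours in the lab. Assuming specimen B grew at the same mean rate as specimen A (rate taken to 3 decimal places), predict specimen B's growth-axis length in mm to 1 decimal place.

Specimen A: correcting the raw count gives 802 − 16 = 786 true rings.
A: Extension rate ≈ 565.8 / 786 = 0.720 mm/yr.
B's length ≈ 0.720 × 242 = 174.2 mm.

174.2 mm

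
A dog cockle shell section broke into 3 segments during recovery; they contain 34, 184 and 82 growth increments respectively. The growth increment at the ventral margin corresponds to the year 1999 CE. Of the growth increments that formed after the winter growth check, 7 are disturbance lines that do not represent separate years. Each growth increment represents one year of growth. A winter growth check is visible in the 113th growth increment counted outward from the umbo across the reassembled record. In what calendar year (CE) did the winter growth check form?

Total growth increments = 34 + 184 + 82 = 300.
Between growth increment 113 and the ventral margin there are 300 − 113 = 187 growth increments.
Excluding 7 false growth increments: 187 − 7 = 180.
Counting back 180 years from 1999 CE places the winter growth check in 1999 − 180 = 1819 CE.

1819 CE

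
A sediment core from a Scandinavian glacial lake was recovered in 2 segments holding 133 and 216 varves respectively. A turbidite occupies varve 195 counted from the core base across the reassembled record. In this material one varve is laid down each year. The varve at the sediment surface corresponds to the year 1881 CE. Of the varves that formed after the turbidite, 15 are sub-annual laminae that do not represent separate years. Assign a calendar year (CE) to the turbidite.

Total varves = 133 + 216 = 349.
The turbidite sits at varve 195 from the core base, so 349 − 195 = 154 varves formed after it.
154 − 15 false = 139 true varves after the turbidite.
Counting back 139 years from 1881 CE places the turbidite in 1881 − 139 = 1742 CE.

1742 CE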